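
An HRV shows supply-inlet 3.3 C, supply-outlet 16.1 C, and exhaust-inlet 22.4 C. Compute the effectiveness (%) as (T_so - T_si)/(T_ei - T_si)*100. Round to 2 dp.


eff = (16.1-3.3)/(22.4-3.3)*100 = 67.02 %

67.02 %


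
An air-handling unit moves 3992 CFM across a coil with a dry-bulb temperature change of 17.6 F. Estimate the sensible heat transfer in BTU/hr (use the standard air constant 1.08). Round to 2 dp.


Q = 1.08 * 3992 * 17.6 = 75879.94 BTU/hr

75879.94 BTU/hr


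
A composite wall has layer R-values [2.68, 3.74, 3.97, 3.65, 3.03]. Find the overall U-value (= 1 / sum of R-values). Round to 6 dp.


R_total = 2.68 + 3.74 + 3.97 + 3.65 + 3.03 = 17.07
U = 1/17.07 = 0.058582

0.058582


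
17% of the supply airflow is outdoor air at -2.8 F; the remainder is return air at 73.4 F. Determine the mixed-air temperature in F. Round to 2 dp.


T_mix = 0.17*(-2.8) + 0.83*73.4 = 60.45 F

60.45 F


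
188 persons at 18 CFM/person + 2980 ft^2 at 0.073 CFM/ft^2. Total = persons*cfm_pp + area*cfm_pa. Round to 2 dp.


Total = 188*18 + 2980*0.073 = 3601.54 CFM

3601.54 CFM


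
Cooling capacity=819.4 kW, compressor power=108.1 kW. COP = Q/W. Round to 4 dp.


COP = 819.4 / 108.1 = 7.5800

7.5800


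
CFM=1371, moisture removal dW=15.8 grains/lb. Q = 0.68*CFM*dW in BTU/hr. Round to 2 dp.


Q = 0.68 * 1371 * 15.8 = 14730.02 BTU/hr

14730.02 BTU/hr


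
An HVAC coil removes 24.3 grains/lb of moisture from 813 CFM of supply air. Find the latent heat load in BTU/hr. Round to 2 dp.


Q = 0.68 * 813 * 24.3 = 13434.01 BTU/hr

13434.01 BTU/hr


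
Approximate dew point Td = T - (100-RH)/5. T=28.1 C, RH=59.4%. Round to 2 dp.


Td = 28.1 - (100-59.4)/5 = 19.98 C

19.98 C


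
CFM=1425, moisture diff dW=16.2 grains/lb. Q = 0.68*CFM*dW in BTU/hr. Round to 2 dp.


Q = 0.68 * 1425 * 16.2 = 15697.80 BTU/hr

15697.80 BTU/hr


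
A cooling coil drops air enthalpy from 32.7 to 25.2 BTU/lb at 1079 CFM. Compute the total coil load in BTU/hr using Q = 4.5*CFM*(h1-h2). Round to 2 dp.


Q = 4.5 * 1079 * (32.7 - 25.2) = 36416.25 BTU/hr

36416.25 BTU/hr


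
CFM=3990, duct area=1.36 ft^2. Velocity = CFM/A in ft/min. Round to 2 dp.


V = 3990 / 1.36 = 2933.82 ft/min

2933.82 ft/min


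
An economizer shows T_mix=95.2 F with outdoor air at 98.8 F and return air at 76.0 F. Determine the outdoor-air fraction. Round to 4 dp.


frac = (95.2 - 76.0) / (98.8 - 76.0) = 0.8421

0.8421


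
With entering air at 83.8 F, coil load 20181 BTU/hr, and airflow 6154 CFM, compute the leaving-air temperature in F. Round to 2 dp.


dT = 20181/(1.08*6154) = 3.0364
T_leave = 83.8 - 3.0364 = 80.76 F

80.76 F


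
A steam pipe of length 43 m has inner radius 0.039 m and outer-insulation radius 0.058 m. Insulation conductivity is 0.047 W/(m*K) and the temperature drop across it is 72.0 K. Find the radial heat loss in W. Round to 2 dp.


Q = 2*pi*0.047*43*72.0/ln(0.058/0.039) = 2303.66 W

2303.66 W


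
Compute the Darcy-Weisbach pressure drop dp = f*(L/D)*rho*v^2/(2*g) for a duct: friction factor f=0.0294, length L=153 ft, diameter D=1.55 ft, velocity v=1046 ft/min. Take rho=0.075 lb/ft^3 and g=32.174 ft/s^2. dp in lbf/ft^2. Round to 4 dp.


v_fps = 1046/60 = 17.4333 ft/s
dp = 0.0294*(153/1.55)*0.075*17.4333^2/(2*32.174) = 1.0280 lbf/ft^2

1.0280 lbf/ft^2


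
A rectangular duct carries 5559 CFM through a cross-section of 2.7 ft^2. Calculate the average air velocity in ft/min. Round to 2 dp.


V = 5559 / 2.7 = 2058.89 ft/min

2058.89 ft/min


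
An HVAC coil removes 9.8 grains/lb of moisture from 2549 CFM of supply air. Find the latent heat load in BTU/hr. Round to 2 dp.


Q = 0.68 * 2549 * 9.8 = 16986.54 BTU/hr

16986.54 BTU/hr


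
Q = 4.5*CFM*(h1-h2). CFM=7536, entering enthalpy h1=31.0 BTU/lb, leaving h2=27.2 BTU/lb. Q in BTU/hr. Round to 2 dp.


Q = 4.5 * 7536 * (31.0 - 27.2) = 128865.60 BTU/hr

128865.60 BTU/hr


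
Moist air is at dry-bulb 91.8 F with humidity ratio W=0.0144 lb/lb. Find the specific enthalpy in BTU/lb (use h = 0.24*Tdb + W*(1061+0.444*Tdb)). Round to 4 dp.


h = 0.24*91.8 + 0.0144*(1061+0.444*91.8) = 37.8973 BTU/lb

37.8973 BTU/lb


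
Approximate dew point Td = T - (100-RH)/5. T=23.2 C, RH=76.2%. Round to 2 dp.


Td = 23.2 - (100-76.2)/5 = 18.44 C

18.44 C


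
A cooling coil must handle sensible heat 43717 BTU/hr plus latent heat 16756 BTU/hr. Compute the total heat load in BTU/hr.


Qt = 43717 + 16756 = 60473 BTU/hr

60473 BTU/hr


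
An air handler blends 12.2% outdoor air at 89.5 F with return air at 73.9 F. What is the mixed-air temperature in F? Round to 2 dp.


T_mix = 73.9 + (12.2/100)*(89.5-73.9) = 75.80 F

75.80 F


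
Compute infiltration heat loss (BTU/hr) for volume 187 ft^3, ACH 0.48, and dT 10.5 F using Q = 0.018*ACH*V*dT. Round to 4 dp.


Q = 0.018 * 0.48 * 187 * 10.5 = 16.9646 BTU/hr

16.9646 BTU/hr


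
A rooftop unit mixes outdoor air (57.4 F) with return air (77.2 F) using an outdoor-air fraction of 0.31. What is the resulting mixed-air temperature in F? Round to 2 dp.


T_mix = 0.31*57.4 + 0.69*77.2 = 71.06 F

71.06 F


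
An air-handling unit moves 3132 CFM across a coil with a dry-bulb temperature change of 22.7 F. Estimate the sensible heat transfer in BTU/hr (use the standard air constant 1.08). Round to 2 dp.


Q = 1.08 * 3132 * 22.7 = 76784.11 BTU/hr

76784.11 BTU/hr


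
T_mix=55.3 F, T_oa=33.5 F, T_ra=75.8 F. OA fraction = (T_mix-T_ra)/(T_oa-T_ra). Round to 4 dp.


frac = (55.3 - 75.8) / (33.5 - 75.8) = 0.4846

0.4846


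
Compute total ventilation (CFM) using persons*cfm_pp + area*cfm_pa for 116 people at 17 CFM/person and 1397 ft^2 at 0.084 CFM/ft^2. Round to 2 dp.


Total = 116*17 + 1397*0.084 = 2089.35 CFM

2089.35 CFM


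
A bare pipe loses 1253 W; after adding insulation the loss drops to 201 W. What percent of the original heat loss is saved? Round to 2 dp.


Savings = ((1253-201)/1253)*100 = 83.96 %

83.96 %


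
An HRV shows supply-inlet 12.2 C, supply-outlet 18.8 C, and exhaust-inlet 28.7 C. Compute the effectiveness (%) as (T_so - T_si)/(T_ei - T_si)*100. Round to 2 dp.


eff = (18.8-12.2)/(28.7-12.2)*100 = 40.00 %

40.00 %


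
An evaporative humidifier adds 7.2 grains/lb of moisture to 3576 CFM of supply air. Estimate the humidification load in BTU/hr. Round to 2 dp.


Q = 0.68 * 3576 * 7.2 = 17508.10 BTU/hr

17508.10 BTU/hr


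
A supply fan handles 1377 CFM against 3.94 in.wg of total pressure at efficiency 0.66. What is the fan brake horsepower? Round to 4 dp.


BHP = 1377 * 3.94 / (6356 * 0.66) = 1.2933 hp

1.2933 hp


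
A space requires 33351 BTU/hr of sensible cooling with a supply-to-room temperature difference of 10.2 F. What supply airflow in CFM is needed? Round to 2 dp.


CFM = 33351 / (1.08 * 10.2) = 3027.51

3027.51 CFM


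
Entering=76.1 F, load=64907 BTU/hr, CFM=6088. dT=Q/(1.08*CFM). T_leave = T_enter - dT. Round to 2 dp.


dT = 64907/(1.08*6088) = 9.8717
T_leave = 76.1 - 9.8717 = 66.23 F

66.23 F


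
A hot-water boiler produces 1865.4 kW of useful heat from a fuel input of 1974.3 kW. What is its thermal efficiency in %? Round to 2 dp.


eta = (1865.4/1974.3)*100 = 94.48 %

94.48 %


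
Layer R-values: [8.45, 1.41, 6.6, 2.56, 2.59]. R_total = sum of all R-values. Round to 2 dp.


R_total = 8.45 + 1.41 + 6.6 + 2.56 + 2.59 = 21.61

21.61


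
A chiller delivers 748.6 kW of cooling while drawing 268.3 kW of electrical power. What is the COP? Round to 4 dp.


COP = 748.6 / 268.3 = 2.7902

2.7902


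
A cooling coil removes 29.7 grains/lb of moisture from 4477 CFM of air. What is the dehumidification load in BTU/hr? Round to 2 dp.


Q = 0.68 * 4477 * 29.7 = 90417.49 BTU/hr

90417.49 BTU/hr


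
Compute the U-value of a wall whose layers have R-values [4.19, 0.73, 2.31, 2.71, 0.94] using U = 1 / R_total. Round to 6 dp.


R_total = 4.19 + 0.73 + 2.31 + 2.71 + 0.94 = 10.88
U = 1/10.88 = 0.091912

0.091912


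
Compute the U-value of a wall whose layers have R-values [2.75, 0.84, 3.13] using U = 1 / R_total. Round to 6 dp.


R_total = 2.75 + 0.84 + 3.13 = 6.72
U = 1/6.72 = 0.148810

0.148810


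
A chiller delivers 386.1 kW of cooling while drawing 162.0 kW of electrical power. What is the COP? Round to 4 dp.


COP = 386.1 / 162.0 = 2.3833

2.3833


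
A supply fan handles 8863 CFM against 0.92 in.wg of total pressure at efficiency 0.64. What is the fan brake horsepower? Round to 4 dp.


BHP = 8863 * 0.92 / (6356 * 0.64) = 2.0045 hp

2.0045 hp


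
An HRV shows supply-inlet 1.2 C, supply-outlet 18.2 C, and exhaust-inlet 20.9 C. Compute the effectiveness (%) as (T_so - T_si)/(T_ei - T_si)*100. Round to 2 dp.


eff = (18.2-1.2)/(20.9-1.2)*100 = 86.29 %

86.29 %


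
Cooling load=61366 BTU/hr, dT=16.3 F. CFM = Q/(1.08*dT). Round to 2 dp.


CFM = 61366 / (1.08 * 16.3) = 3485.91

3485.91 CFM


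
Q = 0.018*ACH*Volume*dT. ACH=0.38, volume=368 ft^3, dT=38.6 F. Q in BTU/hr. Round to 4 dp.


Q = 0.018 * 0.38 * 368 * 38.6 = 97.1608 BTU/hr

97.1608 BTU/hr


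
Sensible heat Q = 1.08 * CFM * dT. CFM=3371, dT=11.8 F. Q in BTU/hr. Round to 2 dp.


Q = 1.08 * 3371 * 11.8 = 42960.02 BTU/hr

42960.02 BTU/hr


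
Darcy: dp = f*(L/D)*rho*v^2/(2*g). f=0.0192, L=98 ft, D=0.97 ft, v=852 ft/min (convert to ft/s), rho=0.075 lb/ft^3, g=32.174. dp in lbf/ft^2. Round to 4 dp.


v_fps = 852/60 = 14.2 ft/s
dp = 0.0192*(98/0.97)*0.075*14.2^2/(2*32.174) = 0.4559 lbf/ft^2

0.4559 lbf/ft^2


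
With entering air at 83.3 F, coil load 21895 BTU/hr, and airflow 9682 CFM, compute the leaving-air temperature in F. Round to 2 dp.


dT = 21895/(1.08*9682) = 2.0939
T_leave = 83.3 - 2.0939 = 81.21 F

81.21 F


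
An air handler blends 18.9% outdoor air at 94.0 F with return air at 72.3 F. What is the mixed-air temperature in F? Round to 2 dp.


T_mix = 72.3 + (18.9/100)*(94.0-72.3) = 76.40 F

76.40 F


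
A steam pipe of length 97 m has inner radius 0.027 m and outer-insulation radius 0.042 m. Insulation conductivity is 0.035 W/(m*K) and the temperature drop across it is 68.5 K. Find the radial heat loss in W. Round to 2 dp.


Q = 2*pi*0.035*97*68.5/ln(0.042/0.027) = 3307.14 W

3307.14 W


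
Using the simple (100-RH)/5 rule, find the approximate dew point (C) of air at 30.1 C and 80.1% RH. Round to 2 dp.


Td = 30.1 - (100-80.1)/5 = 26.12 C

26.12 C


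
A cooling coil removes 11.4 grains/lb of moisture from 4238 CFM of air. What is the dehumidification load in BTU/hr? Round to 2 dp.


Q = 0.68 * 4238 * 11.4 = 32852.98 BTU/hr

32852.98 BTU/hr


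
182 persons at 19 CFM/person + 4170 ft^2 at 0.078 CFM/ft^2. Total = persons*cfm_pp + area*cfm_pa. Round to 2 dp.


Total = 182*19 + 4170*0.078 = 3783.26 CFM

3783.26 CFM


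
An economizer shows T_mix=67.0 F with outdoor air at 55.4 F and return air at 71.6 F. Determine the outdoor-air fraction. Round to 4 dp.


frac = (67.0 - 71.6) / (55.4 - 71.6) = 0.2840

0.2840


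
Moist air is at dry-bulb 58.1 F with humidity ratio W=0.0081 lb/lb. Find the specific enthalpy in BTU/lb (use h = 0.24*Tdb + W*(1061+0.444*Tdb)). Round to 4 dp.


h = 0.24*58.1 + 0.0081*(1061+0.444*58.1) = 22.7471 BTU/lb

22.7471 BTU/lb


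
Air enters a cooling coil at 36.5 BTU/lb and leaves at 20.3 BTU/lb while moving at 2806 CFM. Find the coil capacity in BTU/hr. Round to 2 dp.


Q = 4.5 * 2806 * (36.5 - 20.3) = 204557.40 BTU/hr

204557.40 BTU/hr


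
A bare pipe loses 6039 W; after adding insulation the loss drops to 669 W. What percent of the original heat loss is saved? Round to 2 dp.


Savings = ((6039-669)/6039)*100 = 88.92 %

88.92 %


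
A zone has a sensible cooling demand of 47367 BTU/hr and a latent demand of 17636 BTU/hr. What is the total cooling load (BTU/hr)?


Qt = 47367 + 17636 = 65003 BTU/hr

65003 BTU/hr


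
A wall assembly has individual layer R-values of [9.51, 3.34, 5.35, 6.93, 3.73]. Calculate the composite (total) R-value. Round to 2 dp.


R_total = 9.51 + 3.34 + 5.35 + 6.93 + 3.73 = 28.86

28.86


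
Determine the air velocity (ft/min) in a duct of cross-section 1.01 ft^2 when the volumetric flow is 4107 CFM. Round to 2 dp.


V = 4107 / 1.01 = 4066.34 ft/min

4066.34 ft/min


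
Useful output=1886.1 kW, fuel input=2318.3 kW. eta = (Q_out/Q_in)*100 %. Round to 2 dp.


eta = (1886.1/2318.3)*100 = 81.36 %

81.36 %


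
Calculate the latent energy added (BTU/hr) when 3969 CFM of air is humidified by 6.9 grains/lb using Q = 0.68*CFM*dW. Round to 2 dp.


Q = 0.68 * 3969 * 6.9 = 18622.55 BTU/hr

18622.55 BTU/hr


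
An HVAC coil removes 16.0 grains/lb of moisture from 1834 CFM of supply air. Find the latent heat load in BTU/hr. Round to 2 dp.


Q = 0.68 * 1834 * 16.0 = 19953.92 BTU/hr

19953.92 BTU/hr


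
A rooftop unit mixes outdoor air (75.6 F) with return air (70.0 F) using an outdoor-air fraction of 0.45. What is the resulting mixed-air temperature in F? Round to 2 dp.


T_mix = 0.45*75.6 + 0.55*70.0 = 72.52 F

72.52 F


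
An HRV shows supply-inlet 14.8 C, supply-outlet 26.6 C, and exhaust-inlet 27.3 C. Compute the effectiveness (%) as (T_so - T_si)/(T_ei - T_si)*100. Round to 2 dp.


eff = (26.6-14.8)/(27.3-14.8)*100 = 94.40 %

94.40 %


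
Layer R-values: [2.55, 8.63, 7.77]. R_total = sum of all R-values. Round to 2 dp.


R_total = 2.55 + 8.63 + 7.77 = 18.95

18.95


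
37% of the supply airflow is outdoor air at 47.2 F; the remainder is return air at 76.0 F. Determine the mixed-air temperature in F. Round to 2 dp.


T_mix = 0.37*47.2 + 0.63*76.0 = 65.34 F

65.34 F


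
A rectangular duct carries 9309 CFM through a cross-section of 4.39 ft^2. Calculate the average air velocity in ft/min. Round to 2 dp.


V = 9309 / 4.39 = 2120.50 ft/min

2120.50 ft/min


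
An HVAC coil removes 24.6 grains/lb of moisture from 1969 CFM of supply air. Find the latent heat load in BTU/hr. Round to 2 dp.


Q = 0.68 * 1969 * 24.6 = 32937.43 BTU/hr

32937.43 BTU/hr


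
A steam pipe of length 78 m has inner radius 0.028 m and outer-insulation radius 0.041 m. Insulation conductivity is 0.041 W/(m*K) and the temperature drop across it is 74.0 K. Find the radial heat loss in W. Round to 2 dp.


Q = 2*pi*0.041*78*74.0/ln(0.041/0.028) = 3898.94 W

3898.94 W


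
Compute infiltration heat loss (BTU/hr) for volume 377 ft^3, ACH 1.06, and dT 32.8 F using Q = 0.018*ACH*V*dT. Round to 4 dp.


Q = 0.018 * 1.06 * 377 * 32.8 = 235.9356 BTU/hr

235.9356 BTU/hr


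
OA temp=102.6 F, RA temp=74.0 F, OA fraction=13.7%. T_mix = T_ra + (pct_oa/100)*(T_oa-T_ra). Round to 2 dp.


T_mix = 74.0 + (13.7/100)*(102.6-74.0) = 77.92 F

77.92 F


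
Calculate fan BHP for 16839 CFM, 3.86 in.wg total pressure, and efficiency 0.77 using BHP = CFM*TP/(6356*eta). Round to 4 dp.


BHP = 16839 * 3.86 / (6356 * 0.77) = 13.2809 hp

13.2809 hp


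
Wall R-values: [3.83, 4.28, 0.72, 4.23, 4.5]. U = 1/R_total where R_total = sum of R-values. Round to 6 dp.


R_total = 3.83 + 4.28 + 0.72 + 4.23 + 4.5 = 17.56
U = 1/17.56 = 0.056948

0.056948


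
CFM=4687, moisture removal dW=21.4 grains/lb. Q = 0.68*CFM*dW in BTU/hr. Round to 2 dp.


Q = 0.68 * 4687 * 21.4 = 68205.22 BTU/hr

68205.22 BTU/hr


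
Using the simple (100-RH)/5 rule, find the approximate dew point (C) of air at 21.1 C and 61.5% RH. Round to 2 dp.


Td = 21.1 - (100-61.5)/5 = 13.40 C

13.40 C


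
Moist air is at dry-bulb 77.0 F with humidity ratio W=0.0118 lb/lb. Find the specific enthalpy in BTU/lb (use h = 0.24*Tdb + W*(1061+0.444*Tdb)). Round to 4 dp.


h = 0.24*77.0 + 0.0118*(1061+0.444*77.0) = 31.4032 BTU/lb

31.4032 BTU/lb


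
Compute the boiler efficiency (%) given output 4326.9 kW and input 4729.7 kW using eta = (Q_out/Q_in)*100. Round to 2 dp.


eta = (4326.9/4729.7)*100 = 91.48 %

91.48 %


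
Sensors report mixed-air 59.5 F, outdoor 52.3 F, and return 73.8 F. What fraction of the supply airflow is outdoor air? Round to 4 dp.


frac = (59.5 - 73.8) / (52.3 - 73.8) = 0.6651

0.6651


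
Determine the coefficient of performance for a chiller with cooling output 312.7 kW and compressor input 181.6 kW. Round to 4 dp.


COP = 312.7 / 181.6 = 1.7219

1.7219


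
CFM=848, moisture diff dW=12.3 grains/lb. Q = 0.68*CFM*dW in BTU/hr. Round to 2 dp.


Q = 0.68 * 848 * 12.3 = 7092.67 BTU/hr

7092.67 BTU/hr


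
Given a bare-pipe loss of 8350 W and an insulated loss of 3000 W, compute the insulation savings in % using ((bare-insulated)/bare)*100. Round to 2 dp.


Savings = ((8350-3000)/8350)*100 = 64.07 %

64.07 %


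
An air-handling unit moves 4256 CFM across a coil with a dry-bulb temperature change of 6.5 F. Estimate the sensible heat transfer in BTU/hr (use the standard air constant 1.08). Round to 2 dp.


Q = 1.08 * 4256 * 6.5 = 29877.12 BTU/hr

29877.12 BTU/hr


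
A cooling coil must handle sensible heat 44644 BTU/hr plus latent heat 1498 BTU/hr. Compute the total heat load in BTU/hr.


Qt = 44644 + 1498 = 46142 BTU/hr

46142 BTU/hr


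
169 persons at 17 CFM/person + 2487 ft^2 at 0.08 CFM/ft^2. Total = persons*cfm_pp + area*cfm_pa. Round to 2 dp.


Total = 169*17 + 2487*0.08 = 3071.96 CFM

3071.96 CFM


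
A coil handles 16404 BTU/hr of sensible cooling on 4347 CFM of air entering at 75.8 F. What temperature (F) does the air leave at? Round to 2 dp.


dT = 16404/(1.08*4347) = 3.4941
T_leave = 75.8 - 3.4941 = 72.31 F

72.31 F


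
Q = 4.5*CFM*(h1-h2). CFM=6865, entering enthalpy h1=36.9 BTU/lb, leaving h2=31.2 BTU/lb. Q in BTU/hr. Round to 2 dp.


Q = 4.5 * 6865 * (36.9 - 31.2) = 176087.25 BTU/hr

176087.25 BTU/hr


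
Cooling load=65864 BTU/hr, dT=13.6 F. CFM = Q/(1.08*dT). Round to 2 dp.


CFM = 65864 / (1.08 * 13.6) = 4484.20

4484.20 CFM


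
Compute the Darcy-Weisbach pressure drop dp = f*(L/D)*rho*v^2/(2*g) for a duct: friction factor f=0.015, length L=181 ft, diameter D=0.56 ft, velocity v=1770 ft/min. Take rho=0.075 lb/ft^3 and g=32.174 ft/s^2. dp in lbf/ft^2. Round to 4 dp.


v_fps = 1770/60 = 29.5 ft/s
dp = 0.015*(181/0.56)*0.075*29.5^2/(2*32.174) = 4.9176 lbf/ft^2

4.9176 lbf/ft^2


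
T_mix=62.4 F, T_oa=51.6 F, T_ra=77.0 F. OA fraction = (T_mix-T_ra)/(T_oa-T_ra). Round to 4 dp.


frac = (62.4 - 77.0) / (51.6 - 77.0) = 0.5748

0.5748


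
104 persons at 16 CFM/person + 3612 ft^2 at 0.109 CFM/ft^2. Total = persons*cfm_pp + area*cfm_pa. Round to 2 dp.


Total = 104*16 + 3612*0.109 = 2057.71 CFM

2057.71 CFM


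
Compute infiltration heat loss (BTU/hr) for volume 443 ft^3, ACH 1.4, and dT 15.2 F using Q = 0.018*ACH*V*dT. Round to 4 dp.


Q = 0.018 * 1.4 * 443 * 15.2 = 169.6867 BTU/hr

169.6867 BTU/hr


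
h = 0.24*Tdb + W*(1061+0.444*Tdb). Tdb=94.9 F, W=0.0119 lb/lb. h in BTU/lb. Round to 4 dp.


h = 0.24*94.9 + 0.0119*(1061+0.444*94.9) = 35.9033 BTU/lb

35.9033 BTU/lb


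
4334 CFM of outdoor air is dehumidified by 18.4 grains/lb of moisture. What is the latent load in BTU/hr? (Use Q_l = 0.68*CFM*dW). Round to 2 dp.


Q = 0.68 * 4334 * 18.4 = 54227.01 BTU/hr

54227.01 BTU/hr


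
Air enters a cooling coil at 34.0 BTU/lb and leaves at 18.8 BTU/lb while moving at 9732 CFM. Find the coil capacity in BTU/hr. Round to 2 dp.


Q = 4.5 * 9732 * (34.0 - 18.8) = 665668.80 BTU/hr

665668.80 BTU/hr


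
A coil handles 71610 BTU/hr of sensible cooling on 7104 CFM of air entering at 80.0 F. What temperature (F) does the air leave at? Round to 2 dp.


dT = 71610/(1.08*7104) = 9.3336
T_leave = 80.0 - 9.3336 = 70.67 F

70.67 F


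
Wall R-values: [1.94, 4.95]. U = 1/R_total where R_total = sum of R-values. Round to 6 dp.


R_total = 1.94 + 4.95 = 6.89
U = 1/6.89 = 0.145138

0.145138


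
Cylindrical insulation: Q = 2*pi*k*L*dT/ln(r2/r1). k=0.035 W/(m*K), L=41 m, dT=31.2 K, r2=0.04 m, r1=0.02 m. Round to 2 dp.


Q = 2*pi*0.035*41*31.2/ln(0.04/0.02) = 405.85 W

405.85 W


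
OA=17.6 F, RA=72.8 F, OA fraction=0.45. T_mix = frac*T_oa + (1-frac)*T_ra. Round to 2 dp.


T_mix = 0.45*17.6 + 0.55*72.8 = 47.96 F

47.96 F


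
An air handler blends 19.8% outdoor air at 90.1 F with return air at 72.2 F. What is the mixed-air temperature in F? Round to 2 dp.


T_mix = 72.2 + (19.8/100)*(90.1-72.2) = 75.74 F

75.74 F


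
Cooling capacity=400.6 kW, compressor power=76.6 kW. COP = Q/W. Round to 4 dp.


COP = 400.6 / 76.6 = 5.2298

5.2298


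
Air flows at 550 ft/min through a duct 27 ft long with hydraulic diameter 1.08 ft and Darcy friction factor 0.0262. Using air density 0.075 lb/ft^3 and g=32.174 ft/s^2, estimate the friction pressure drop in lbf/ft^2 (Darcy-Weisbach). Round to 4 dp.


v_fps = 550/60 = 9.1667 ft/s
dp = 0.0262*(27/1.08)*0.075*9.1667^2/(2*32.174) = 0.0641 lbf/ft^2

0.0641 lbf/ft^2


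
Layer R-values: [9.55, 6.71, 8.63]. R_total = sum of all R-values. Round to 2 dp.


R_total = 9.55 + 6.71 + 8.63 = 24.89

24.89


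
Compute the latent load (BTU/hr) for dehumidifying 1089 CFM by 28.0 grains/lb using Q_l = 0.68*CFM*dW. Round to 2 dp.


Q = 0.68 * 1089 * 28.0 = 20734.56 BTU/hr

20734.56 BTU/hr


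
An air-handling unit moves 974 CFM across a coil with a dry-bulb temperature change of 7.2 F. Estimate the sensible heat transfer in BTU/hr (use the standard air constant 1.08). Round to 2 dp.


Q = 1.08 * 974 * 7.2 = 7573.82 BTU/hr

7573.82 BTU/hr


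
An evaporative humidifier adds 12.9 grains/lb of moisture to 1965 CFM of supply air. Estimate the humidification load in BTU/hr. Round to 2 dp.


Q = 0.68 * 1965 * 12.9 = 17236.98 BTU/hr

17236.98 BTU/hr


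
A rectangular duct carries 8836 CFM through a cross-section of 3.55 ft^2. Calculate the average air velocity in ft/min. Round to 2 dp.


V = 8836 / 3.55 = 2489.01 ft/min

2489.01 ft/min


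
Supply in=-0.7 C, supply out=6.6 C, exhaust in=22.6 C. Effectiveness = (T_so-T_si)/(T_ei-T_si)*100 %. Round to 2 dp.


eff = (6.6-(-0.7))/(22.6-(-0.7))*100 = 31.33 %

31.33 %


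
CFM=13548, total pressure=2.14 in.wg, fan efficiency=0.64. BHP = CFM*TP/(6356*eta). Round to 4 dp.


BHP = 13548 * 2.14 / (6356 * 0.64) = 7.1273 hp

7.1273 hp


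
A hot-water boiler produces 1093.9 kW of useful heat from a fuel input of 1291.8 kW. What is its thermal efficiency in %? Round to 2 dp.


eta = (1093.9/1291.8)*100 = 84.68 %

84.68 %


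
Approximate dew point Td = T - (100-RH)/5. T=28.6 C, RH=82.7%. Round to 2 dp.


Td = 28.6 - (100-82.7)/5 = 25.14 C

25.14 C


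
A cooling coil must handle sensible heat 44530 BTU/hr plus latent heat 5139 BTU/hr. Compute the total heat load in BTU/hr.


Qt = 44530 + 5139 = 49669 BTU/hr

49669 BTU/hr


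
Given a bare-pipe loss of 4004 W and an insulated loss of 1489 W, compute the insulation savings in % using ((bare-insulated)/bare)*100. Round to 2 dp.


Savings = ((4004-1489)/4004)*100 = 62.81 %

62.81 %


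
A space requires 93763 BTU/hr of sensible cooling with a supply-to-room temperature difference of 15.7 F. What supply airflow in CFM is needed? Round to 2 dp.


CFM = 93763 / (1.08 * 15.7) = 5529.78

5529.78 CFM


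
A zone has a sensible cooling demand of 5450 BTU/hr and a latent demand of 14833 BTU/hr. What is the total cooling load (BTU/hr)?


Qt = 5450 + 14833 = 20283 BTU/hr

20283 BTU/hr


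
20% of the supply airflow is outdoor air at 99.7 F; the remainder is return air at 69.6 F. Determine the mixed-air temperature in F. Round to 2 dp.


T_mix = 0.2*99.7 + 0.8*69.6 = 75.62 F

75.62 F


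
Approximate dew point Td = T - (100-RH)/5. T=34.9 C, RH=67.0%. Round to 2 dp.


Td = 34.9 - (100-67.0)/5 = 28.30 C

28.30 C


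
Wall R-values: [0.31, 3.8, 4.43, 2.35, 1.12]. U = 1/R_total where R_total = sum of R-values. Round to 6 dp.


R_total = 0.31 + 3.8 + 4.43 + 2.35 + 1.12 = 12.01
U = 1/12.01 = 0.083264

0.083264


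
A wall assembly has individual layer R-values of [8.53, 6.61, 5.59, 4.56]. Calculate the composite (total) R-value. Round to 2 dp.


R_total = 8.53 + 6.61 + 5.59 + 4.56 = 25.29

25.29


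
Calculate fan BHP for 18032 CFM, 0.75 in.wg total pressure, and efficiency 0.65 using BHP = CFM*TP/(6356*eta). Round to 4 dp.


BHP = 18032 * 0.75 / (6356 * 0.65) = 3.2735 hp

3.2735 hp


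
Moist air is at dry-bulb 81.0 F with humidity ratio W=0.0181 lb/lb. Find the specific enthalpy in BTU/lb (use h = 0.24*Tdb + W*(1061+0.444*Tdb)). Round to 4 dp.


h = 0.24*81.0 + 0.0181*(1061+0.444*81.0) = 39.2950 BTU/lb

39.2950 BTU/lb


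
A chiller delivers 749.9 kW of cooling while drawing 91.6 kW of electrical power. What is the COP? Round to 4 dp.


COP = 749.9 / 91.6 = 8.1867

8.1867


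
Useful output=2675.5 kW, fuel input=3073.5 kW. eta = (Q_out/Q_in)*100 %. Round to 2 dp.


eta = (2675.5/3073.5)*100 = 87.05 %

87.05 %


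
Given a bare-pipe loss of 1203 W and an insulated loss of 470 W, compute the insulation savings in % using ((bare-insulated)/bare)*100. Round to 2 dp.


Savings = ((1203-470)/1203)*100 = 60.93 %

60.93 %


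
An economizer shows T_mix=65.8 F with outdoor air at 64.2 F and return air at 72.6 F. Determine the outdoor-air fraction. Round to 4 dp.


frac = (65.8 - 72.6) / (64.2 - 72.6) = 0.8095

0.8095


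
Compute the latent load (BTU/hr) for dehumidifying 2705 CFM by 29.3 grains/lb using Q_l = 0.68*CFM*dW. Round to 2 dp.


Q = 0.68 * 2705 * 29.3 = 53894.42 BTU/hr

53894.42 BTU/hr


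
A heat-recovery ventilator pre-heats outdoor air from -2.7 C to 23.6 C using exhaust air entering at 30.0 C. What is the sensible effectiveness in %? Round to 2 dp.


eff = (23.6-(-2.7))/(30.0-(-2.7))*100 = 80.43 %

80.43 %


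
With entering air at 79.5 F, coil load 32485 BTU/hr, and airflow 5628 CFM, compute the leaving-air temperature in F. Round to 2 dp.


dT = 32485/(1.08*5628) = 5.3445
T_leave = 79.5 - 5.3445 = 74.16 F

74.16 F


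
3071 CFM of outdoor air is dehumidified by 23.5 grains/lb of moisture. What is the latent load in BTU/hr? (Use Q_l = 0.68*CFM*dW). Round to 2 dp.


Q = 0.68 * 3071 * 23.5 = 49074.58 BTU/hr

49074.58 BTU/hr


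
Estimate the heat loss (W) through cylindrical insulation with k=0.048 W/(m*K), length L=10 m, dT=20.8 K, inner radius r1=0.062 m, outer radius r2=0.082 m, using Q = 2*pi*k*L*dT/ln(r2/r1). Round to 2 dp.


Q = 2*pi*0.048*10*20.8/ln(0.082/0.062) = 224.37 W

224.37 W


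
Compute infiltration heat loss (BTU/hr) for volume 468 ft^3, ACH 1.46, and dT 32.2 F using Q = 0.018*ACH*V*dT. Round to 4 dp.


Q = 0.018 * 1.46 * 468 * 32.2 = 396.0291 BTU/hr

396.0291 BTU/hr


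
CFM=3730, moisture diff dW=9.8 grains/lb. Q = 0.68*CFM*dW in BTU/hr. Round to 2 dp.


Q = 0.68 * 3730 * 9.8 = 24856.72 BTU/hr

24856.72 BTU/hr


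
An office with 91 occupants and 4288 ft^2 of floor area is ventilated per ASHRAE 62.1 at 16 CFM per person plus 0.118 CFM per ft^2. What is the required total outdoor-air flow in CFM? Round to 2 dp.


Total = 91*16 + 4288*0.118 = 1961.98 CFM

1961.98 CFM


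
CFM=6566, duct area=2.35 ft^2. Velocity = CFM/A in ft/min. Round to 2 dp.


V = 6566 / 2.35 = 2794.04 ft/min

2794.04 ft/min


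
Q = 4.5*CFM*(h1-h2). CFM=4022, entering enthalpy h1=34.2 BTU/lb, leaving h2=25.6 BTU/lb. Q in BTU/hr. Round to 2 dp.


Q = 4.5 * 4022 * (34.2 - 25.6) = 155651.40 BTU/hr

155651.40 BTU/hr


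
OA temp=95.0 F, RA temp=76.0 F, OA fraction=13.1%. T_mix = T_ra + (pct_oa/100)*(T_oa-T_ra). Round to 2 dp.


T_mix = 76.0 + (13.1/100)*(95.0-76.0) = 78.49 F

78.49 F


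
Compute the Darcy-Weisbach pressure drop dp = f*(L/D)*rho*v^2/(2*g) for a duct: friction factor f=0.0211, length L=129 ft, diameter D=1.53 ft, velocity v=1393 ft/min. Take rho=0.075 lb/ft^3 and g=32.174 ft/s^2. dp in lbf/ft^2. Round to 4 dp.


v_fps = 1393/60 = 23.2167 ft/s
dp = 0.0211*(129/1.53)*0.075*23.2167^2/(2*32.174) = 1.1177 lbf/ft^2

1.1177 lbf/ft^2


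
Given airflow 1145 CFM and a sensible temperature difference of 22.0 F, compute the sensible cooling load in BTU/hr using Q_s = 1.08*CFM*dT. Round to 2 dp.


Q = 1.08 * 1145 * 22.0 = 27205.20 BTU/hr

27205.20 BTU/hr


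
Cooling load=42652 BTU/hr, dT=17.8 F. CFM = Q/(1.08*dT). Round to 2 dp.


CFM = 42652 / (1.08 * 17.8) = 2218.68

2218.68 CFM


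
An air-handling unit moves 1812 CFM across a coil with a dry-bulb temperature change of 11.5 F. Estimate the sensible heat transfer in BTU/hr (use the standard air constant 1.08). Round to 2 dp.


Q = 1.08 * 1812 * 11.5 = 22505.04 BTU/hr

22505.04 BTU/hr


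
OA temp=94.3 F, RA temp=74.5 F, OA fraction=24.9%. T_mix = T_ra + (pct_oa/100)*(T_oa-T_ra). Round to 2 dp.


T_mix = 74.5 + (24.9/100)*(94.3-74.5) = 79.43 F

79.43 F


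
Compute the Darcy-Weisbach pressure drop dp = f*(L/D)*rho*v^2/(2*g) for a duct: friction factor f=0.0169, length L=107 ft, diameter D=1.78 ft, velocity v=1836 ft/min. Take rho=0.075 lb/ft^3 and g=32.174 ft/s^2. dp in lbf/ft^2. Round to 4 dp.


v_fps = 1836/60 = 30.6 ft/s
dp = 0.0169*(107/1.78)*0.075*30.6^2/(2*32.174) = 1.1087 lbf/ft^2

1.1087 lbf/ft^2


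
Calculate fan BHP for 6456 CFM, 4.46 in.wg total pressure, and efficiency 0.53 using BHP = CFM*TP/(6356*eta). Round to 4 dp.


BHP = 6456 * 4.46 / (6356 * 0.53) = 8.5475 hp

8.5475 hp


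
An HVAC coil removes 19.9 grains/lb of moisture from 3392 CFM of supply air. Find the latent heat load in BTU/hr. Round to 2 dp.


Q = 0.68 * 3392 * 19.9 = 45900.54 BTU/hr

45900.54 BTU/hr


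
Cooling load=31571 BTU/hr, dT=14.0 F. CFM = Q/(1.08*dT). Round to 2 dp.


CFM = 31571 / (1.08 * 14.0) = 2088.03

2088.03 CFM


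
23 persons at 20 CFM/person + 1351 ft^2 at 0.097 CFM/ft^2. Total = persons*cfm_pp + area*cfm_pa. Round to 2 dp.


Total = 23*20 + 1351*0.097 = 591.05 CFM

591.05 CFM


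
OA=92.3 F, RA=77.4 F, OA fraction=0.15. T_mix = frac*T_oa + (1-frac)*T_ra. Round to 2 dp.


T_mix = 0.15*92.3 + 0.85*77.4 = 79.64 F

79.64 F


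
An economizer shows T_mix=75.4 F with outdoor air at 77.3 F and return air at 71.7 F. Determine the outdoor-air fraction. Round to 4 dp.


frac = (75.4 - 71.7) / (77.3 - 71.7) = 0.6607

0.6607


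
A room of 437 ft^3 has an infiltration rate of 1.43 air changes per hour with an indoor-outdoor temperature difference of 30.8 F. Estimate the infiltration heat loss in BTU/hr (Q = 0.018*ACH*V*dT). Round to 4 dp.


Q = 0.018 * 1.43 * 437 * 30.8 = 346.4501 BTU/hr

346.4501 BTU/hr


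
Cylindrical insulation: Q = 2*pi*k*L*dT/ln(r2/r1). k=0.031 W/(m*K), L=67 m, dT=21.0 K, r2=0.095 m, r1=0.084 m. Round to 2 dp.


Q = 2*pi*0.031*67*21.0/ln(0.095/0.084) = 2226.99 W

2226.99 W


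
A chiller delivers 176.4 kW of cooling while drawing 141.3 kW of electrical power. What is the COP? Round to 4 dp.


COP = 176.4 / 141.3 = 1.2484

1.2484


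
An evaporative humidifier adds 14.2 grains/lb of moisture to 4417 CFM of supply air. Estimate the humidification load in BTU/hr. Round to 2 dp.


Q = 0.68 * 4417 * 14.2 = 42650.55 BTU/hr

42650.55 BTU/hr


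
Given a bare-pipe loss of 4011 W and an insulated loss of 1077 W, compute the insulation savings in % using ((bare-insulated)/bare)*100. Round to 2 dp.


Savings = ((4011-1077)/4011)*100 = 73.15 %

73.15 %


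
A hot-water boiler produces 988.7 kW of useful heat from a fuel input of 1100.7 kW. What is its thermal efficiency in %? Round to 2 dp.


eta = (988.7/1100.7)*100 = 89.82 %

89.82 %


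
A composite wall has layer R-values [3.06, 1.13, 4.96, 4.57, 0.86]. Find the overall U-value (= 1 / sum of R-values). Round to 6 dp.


R_total = 3.06 + 1.13 + 4.96 + 4.57 + 0.86 = 14.58
U = 1/14.58 = 0.068587

0.068587


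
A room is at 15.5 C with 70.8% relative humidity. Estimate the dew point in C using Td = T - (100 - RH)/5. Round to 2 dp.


Td = 15.5 - (100-70.8)/5 = 9.66 C

9.66 C


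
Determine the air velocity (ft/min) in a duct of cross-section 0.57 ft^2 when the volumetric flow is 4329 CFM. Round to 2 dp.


V = 4329 / 0.57 = 7594.74 ft/min

7594.74 ft/min


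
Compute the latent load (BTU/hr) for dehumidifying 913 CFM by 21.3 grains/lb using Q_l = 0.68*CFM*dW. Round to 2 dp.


Q = 0.68 * 913 * 21.3 = 13223.89 BTU/hr

13223.89 BTU/hr


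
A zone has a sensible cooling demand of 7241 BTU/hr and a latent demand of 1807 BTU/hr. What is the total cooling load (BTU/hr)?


Qt = 7241 + 1807 = 9048 BTU/hr

9048 BTU/hr


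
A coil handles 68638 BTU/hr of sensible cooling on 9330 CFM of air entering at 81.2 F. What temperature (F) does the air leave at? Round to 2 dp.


dT = 68638/(1.08*9330) = 6.8118
T_leave = 81.2 - 6.8118 = 74.39 F

74.39 F


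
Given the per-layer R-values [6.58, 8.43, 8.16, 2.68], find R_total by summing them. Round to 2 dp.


R_total = 6.58 + 8.43 + 8.16 + 2.68 = 25.85

25.85


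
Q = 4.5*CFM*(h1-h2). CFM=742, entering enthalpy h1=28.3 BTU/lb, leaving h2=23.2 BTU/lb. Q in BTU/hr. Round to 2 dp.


Q = 4.5 * 742 * (28.3 - 23.2) = 17028.90 BTU/hr

17028.90 BTU/hr


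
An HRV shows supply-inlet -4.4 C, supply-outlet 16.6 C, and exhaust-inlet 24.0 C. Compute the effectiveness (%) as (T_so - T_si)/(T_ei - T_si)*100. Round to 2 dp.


eff = (16.6-(-4.4))/(24.0-(-4.4))*100 = 73.94 %

73.94 %


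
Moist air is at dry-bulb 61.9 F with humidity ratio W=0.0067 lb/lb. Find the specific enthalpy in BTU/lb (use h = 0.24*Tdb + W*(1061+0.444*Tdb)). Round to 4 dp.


h = 0.24*61.9 + 0.0067*(1061+0.444*61.9) = 22.1488 BTU/lb

22.1488 BTU/lb


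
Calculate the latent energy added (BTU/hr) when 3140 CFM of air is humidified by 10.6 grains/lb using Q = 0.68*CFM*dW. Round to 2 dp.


Q = 0.68 * 3140 * 10.6 = 22633.12 BTU/hr

22633.12 BTU/hr


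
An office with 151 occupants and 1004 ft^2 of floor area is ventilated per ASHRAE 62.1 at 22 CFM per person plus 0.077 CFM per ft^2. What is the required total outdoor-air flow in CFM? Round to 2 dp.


Total = 151*22 + 1004*0.077 = 3399.31 CFM

3399.31 CFM


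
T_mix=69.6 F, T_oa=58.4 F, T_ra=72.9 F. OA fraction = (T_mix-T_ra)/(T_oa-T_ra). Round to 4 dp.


frac = (69.6 - 72.9) / (58.4 - 72.9) = 0.2276

0.2276


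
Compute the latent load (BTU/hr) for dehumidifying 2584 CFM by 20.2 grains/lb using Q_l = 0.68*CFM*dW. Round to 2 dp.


Q = 0.68 * 2584 * 20.2 = 35493.82 BTU/hr

35493.82 BTU/hr


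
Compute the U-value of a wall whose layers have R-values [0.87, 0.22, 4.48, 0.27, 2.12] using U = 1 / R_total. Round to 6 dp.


R_total = 0.87 + 0.22 + 4.48 + 0.27 + 2.12 = 7.96
U = 1/7.96 = 0.125628

0.125628


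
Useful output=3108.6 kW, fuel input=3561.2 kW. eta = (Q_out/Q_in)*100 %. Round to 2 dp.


eta = (3108.6/3561.2)*100 = 87.29 %

87.29 %


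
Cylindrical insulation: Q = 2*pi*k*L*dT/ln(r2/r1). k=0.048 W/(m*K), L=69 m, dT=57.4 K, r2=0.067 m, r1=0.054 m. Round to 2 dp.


Q = 2*pi*0.048*69*57.4/ln(0.067/0.054) = 5537.51 W

5537.51 W


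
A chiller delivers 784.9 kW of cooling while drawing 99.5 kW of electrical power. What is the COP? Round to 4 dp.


COP = 784.9 / 99.5 = 7.8884

7.8884


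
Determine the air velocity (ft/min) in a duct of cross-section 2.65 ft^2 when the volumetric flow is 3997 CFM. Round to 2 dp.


V = 3997 / 2.65 = 1508.30 ft/min

1508.30 ft/min


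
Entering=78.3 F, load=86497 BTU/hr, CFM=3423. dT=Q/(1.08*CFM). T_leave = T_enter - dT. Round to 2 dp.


dT = 86497/(1.08*3423) = 23.3976
T_leave = 78.3 - 23.3976 = 54.90 F

54.90 F


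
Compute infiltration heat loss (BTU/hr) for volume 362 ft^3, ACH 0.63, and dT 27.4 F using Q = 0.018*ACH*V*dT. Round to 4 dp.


Q = 0.018 * 0.63 * 362 * 27.4 = 112.4792 BTU/hr

112.4792 BTU/hr


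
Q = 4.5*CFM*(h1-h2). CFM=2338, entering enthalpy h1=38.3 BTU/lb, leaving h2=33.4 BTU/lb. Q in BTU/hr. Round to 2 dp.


Q = 4.5 * 2338 * (38.3 - 33.4) = 51552.90 BTU/hr

51552.90 BTU/hr


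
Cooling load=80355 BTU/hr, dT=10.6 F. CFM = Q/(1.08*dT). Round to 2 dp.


CFM = 80355 / (1.08 * 10.6) = 7019.13

7019.13 CFM


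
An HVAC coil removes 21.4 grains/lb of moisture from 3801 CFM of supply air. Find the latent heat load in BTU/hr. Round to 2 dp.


Q = 0.68 * 3801 * 21.4 = 55312.15 BTU/hr

55312.15 BTU/hr


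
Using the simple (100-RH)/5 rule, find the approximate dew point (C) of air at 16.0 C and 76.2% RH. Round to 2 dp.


Td = 16.0 - (100-76.2)/5 = 11.24 C

11.24 C


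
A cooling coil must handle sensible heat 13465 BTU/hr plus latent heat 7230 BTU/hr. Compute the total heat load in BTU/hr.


Qt = 13465 + 7230 = 20695 BTU/hr

20695 BTU/hr


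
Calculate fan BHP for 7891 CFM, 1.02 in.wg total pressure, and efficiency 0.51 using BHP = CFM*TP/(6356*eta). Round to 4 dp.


BHP = 7891 * 1.02 / (6356 * 0.51) = 2.4830 hp

2.4830 hp


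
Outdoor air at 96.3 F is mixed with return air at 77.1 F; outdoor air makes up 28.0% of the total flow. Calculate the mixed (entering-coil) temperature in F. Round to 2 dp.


T_mix = 77.1 + (28.0/100)*(96.3-77.1) = 82.48 F

82.48 F


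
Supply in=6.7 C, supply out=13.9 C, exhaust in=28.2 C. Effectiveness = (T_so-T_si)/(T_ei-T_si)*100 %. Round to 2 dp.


eff = (13.9-6.7)/(28.2-6.7)*100 = 33.49 %

33.49 %


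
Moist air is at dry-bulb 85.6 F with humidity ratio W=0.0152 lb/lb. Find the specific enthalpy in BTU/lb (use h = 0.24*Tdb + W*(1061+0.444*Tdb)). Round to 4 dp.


h = 0.24*85.6 + 0.0152*(1061+0.444*85.6) = 37.2489 BTU/lb

37.2489 BTU/lb


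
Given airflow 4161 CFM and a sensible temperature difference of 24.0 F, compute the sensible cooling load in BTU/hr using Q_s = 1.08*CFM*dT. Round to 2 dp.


Q = 1.08 * 4161 * 24.0 = 107853.12 BTU/hr

107853.12 BTU/hr


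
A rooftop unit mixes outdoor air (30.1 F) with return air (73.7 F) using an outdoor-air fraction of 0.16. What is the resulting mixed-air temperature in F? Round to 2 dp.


T_mix = 0.16*30.1 + 0.84*73.7 = 66.72 F

66.72 F


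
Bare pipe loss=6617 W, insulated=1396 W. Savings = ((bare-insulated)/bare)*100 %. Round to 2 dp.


Savings = ((6617-1396)/6617)*100 = 78.90 %

78.90 %


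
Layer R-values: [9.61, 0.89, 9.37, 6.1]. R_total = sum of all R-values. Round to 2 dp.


R_total = 9.61 + 0.89 + 9.37 + 6.1 = 25.97

25.97


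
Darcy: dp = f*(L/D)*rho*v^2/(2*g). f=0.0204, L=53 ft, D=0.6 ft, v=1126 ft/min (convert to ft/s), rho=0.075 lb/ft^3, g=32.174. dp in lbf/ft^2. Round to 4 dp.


v_fps = 1126/60 = 18.7667 ft/s
dp = 0.0204*(53/0.6)*0.075*18.7667^2/(2*32.174) = 0.7397 lbf/ft^2

0.7397 lbf/ft^2


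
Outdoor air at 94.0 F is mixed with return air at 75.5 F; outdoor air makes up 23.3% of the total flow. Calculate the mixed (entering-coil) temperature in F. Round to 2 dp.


T_mix = 75.5 + (23.3/100)*(94.0-75.5) = 79.81 F

79.81 F


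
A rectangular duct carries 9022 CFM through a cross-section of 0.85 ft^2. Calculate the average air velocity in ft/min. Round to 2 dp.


V = 9022 / 0.85 = 10614.12 ft/min

10614.12 ft/min


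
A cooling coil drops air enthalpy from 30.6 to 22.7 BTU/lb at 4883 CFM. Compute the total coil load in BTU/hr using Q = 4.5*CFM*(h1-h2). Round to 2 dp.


Q = 4.5 * 4883 * (30.6 - 22.7) = 173590.65 BTU/hr

173590.65 BTU/hr


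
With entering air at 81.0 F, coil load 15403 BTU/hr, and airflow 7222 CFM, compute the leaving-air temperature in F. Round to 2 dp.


dT = 15403/(1.08*7222) = 1.9748
T_leave = 81.0 - 1.9748 = 79.03 F

79.03 F


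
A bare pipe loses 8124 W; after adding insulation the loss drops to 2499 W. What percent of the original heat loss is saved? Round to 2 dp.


Savings = ((8124-2499)/8124)*100 = 69.24 %

69.24 %


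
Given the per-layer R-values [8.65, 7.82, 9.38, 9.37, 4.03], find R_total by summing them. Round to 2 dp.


R_total = 8.65 + 7.82 + 9.38 + 9.37 + 4.03 = 39.25

39.25
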